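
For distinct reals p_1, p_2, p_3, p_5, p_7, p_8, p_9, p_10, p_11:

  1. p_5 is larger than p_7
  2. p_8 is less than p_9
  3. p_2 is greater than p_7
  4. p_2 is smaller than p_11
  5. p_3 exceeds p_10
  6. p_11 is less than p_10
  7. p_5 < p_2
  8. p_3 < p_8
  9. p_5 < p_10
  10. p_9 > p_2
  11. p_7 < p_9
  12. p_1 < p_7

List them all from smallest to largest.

p_1 < p_7 < p_5 < p_2 < p_11 < p_10 < p_3 < p_8 < p_9

Each adjacent pair is fixed by a given relation: p_1 < p_7; p_7 < p_5; p_5 < p_2; p_2 < p_11; p_11 < p_10; p_10 < p_3; p_3 < p_8; p_8 < p_9. Chaining them end to end gives the full order.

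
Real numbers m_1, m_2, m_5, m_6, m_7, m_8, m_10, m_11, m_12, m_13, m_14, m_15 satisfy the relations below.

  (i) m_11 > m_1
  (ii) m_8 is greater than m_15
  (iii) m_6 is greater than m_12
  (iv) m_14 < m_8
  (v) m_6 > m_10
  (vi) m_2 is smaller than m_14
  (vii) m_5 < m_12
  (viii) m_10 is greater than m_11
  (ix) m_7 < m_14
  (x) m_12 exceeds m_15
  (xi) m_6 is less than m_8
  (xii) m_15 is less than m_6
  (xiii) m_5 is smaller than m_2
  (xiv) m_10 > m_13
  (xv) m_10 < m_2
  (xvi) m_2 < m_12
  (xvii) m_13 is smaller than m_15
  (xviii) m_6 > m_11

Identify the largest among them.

Chaining downward from m_8: directly below it, m_15, m_14, m_6; then m_13, m_11, m_7, m_10, m_2, m_12; then m_1, m_5.
That covers every other element, and nothing is given above m_8, so m_8 is the largest.

m_8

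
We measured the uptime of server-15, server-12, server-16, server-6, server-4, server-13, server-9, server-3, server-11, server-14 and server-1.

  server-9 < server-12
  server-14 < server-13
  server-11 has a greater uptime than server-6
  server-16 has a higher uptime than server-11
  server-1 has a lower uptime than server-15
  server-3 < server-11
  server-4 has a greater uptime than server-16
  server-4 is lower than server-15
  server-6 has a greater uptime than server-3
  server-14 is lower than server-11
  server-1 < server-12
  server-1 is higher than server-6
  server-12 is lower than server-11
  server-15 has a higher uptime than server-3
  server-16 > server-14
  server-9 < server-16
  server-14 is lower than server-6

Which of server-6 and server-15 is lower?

server-6

The relevant relations are server-6 < server-1; server-1 < server-12; server-12 < server-11; server-11 < server-16; server-16 < server-4; server-4 < server-15.
Together: server-6 < server-1 < server-12 < server-11 < server-16 < server-4 < server-15.
So server-6 < server-15; server-6 is the lower of the two.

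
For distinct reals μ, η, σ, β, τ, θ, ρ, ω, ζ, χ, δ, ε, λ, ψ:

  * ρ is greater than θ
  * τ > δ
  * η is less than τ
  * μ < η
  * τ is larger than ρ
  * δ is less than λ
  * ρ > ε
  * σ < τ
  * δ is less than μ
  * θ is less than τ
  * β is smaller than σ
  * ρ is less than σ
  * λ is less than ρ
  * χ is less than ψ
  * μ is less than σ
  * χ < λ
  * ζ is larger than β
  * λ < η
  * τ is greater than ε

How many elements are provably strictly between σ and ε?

Chaining upward from ε reaches: ρ, τ.
Chaining downward from σ reaches: δ, χ, λ, θ, ρ, β, μ.
Strictly between ε and σ are those in both lists: ρ — 1 element.

1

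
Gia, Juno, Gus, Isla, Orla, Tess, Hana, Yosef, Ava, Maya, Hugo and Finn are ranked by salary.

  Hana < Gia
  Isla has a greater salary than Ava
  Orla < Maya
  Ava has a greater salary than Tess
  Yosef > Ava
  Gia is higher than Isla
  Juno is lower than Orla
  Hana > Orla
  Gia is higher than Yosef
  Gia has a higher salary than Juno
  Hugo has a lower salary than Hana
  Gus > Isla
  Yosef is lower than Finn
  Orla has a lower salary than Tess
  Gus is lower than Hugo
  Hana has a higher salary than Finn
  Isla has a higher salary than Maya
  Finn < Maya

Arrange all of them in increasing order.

Each adjacent pair is fixed by a given relation: Juno < Orla; Orla < Tess; Tess < Ava; Ava < Yosef; Yosef < Finn; Finn < Maya; Maya < Isla; Isla < Gus; Gus < Hugo; Hugo < Hana; Hana < Gia. Chaining them end to end gives the full order.

Juno < Orla < Tess < Ava < Yosef < Finn < Maya < Isla < Gus < Hugo < Hana < Gia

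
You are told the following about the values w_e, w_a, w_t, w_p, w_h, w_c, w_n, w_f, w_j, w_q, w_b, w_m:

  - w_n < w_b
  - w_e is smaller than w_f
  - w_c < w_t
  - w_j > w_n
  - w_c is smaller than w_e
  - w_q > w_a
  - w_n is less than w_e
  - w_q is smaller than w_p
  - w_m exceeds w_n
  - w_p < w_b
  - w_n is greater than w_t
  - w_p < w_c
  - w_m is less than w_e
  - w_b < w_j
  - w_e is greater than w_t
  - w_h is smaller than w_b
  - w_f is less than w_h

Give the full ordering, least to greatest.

Nothing is placed below w_a, so it is least; from there w_a < w_q; w_q < w_p; w_p < w_c; w_c < w_t; w_t < w_n; w_n < w_m; w_m < w_e; w_e < w_f; w_f < w_h; w_h < w_b; w_b < w_j, each given directly.

w_a < w_q < w_p < w_c < w_t < w_n < w_m < w_e < w_f < w_h < w_b < w_j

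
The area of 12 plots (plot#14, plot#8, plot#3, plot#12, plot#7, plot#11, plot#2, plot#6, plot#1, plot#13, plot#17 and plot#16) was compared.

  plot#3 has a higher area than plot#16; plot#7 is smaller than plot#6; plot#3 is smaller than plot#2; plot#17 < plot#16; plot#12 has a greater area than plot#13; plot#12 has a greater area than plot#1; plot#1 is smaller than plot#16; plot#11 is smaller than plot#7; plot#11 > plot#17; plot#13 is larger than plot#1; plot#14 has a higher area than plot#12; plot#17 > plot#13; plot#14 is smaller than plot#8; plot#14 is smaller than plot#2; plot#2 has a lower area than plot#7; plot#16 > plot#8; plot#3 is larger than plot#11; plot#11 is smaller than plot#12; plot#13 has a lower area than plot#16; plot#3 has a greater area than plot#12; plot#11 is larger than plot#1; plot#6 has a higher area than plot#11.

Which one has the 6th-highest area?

plot#8

The consecutive relations fix a unique order: plot#1 < plot#13 < plot#17 < plot#11 < plot#12 < plot#14 < plot#8 < plot#16 < plot#3 < plot#2 < plot#7 < plot#6.
Counting 6 from the largest end gives plot#8.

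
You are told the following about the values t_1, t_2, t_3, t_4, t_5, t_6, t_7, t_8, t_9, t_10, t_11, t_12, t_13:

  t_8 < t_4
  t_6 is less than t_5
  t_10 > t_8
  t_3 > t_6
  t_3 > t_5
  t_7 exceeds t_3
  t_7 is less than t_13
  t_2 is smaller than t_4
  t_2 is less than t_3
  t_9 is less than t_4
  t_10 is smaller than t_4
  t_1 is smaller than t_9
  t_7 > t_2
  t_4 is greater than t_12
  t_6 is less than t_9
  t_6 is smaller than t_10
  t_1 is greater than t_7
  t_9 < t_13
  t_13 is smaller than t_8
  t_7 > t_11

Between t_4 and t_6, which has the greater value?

t_6 < t_5 < t_3 < t_7 < t_1 < t_9 < t_13 < t_8 < t_10 < t_4, by transitivity through t_5, t_3, t_7, t_1, t_9, t_13, t_8, t_10.
So t_6 < t_4; t_4 is the larger of the two.

t_4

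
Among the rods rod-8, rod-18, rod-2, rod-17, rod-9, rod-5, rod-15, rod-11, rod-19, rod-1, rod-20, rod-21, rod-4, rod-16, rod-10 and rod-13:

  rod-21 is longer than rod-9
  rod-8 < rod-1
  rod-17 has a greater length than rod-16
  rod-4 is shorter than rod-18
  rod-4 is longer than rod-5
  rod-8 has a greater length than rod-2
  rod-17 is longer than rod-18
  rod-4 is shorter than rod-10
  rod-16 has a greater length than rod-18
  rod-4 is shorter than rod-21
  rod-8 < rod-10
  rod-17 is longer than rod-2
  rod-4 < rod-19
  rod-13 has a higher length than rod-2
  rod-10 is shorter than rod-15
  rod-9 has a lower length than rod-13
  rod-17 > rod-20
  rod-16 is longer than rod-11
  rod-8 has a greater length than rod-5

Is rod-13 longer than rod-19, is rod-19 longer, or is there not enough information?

undetermined

Following every chain through rod-13: below rod-13 we get rod-2, rod-9.
rod-19 is not reached, and no chain runs the other way from rod-19 to rod-13.
So the given relations leave the order of rod-13 and rod-19 undetermined.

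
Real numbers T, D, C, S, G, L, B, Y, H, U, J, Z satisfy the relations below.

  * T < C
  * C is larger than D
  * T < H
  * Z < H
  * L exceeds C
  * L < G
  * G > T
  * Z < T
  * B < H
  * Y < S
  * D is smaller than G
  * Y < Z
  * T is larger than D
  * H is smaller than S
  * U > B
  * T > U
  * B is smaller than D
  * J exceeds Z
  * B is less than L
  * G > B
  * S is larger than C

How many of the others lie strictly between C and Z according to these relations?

1

Chaining upward from Z reaches: T, J, L, G, H, S.
Chaining downward from C reaches: B, Y, U, D, T.
Strictly between Z and C are those in both lists: T — 1 element.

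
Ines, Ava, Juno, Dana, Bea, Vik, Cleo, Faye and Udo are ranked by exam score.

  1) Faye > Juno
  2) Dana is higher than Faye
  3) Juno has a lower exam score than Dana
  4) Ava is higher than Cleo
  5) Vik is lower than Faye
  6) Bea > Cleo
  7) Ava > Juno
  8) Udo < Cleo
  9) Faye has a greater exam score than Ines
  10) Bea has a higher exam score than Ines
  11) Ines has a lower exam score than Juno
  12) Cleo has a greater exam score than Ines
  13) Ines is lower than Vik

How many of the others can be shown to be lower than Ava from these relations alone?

4

The elements the relations force below Ava are Udo, Ines, Juno, Cleo — no chain reaches any other.
That is 4.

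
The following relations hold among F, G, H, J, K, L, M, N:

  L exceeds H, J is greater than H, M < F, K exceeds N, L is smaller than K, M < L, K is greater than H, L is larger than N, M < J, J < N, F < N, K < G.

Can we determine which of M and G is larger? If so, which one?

G

The relevant relations are M < J; J < N; N < L; L < K; K < G.
Chaining these gives M < J < N < L < K < G.
So G is larger.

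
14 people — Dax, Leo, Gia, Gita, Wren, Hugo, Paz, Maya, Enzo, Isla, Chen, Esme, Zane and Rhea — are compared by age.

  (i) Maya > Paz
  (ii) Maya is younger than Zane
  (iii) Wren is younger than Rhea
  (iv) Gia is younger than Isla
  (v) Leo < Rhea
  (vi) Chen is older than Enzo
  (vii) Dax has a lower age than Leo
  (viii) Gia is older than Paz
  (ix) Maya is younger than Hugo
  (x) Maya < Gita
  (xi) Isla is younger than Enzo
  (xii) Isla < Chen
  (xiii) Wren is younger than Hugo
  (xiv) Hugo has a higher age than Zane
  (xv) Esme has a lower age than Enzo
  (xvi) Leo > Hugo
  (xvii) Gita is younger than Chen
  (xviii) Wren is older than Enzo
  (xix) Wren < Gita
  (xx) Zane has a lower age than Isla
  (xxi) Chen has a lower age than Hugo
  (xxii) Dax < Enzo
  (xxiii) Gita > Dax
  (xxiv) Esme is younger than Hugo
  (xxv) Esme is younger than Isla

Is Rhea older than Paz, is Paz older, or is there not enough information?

Rhea

Paz < Maya and Maya < Zane give Paz < Zane.
Then Zane < Isla extends the chain to Isla.
Then Isla < Enzo extends the chain to Enzo.
Then Enzo < Wren extends the chain to Wren.
With Wren < Gita: Paz < Maya < Zane < Isla < Enzo < Wren < Gita.
With Gita < Chen: Paz < Maya < Zane < Isla < Enzo < Wren < Gita < Chen.
With Chen < Hugo: Paz < Maya < Zane < Isla < Enzo < Wren < Gita < Chen < Hugo.
Then Hugo < Leo extends the chain to Leo.
With Leo < Rhea: Paz < Maya < Zane < Isla < Enzo < Wren < Gita < Chen < Hugo < Leo < Rhea.
So Rhea is older.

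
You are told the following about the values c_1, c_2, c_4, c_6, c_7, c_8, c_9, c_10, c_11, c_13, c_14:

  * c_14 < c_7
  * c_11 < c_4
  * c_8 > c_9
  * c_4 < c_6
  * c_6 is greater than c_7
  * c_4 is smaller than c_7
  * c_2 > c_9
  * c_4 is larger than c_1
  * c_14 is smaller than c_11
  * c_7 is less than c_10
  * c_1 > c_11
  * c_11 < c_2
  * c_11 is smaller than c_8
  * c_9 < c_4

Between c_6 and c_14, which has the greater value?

c_14 < c_11 < c_1 < c_4 < c_7 < c_6, by transitivity through c_11, c_1, c_4, c_7.
So c_14 < c_6; c_6 is the larger of the two.

c_6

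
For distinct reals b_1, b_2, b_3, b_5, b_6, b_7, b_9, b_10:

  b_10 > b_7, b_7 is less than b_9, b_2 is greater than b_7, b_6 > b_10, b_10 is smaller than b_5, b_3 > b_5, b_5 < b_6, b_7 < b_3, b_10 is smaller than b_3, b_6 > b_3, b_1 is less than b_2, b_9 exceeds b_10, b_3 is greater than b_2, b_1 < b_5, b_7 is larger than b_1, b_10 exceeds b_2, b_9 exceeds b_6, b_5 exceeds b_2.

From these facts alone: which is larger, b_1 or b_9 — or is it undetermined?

b_1 < b_2 < b_10 < b_5 < b_3 < b_6 < b_9, by transitivity through b_2, b_10, b_5, b_3, b_6.
So b_9 is larger.

b_9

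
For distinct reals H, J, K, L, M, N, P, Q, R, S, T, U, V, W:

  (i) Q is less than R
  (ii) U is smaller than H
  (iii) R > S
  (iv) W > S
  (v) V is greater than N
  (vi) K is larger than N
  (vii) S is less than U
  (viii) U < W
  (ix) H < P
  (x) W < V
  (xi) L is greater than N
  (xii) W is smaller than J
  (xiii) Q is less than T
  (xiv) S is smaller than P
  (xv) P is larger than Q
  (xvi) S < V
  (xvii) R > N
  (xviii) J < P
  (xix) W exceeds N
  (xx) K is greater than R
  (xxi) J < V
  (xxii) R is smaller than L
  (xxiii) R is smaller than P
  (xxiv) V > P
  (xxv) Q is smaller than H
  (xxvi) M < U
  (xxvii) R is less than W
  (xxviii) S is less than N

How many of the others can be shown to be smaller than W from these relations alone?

6

Directly below W: S, U, N, R.
One step further: M, Q (6 so far).
No other element is forced below W by the given relations, so the count is 6.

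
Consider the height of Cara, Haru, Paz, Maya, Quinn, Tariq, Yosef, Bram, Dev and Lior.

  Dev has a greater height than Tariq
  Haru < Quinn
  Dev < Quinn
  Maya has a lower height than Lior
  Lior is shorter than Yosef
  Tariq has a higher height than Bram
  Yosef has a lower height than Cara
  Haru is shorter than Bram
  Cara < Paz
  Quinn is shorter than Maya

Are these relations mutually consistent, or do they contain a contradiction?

consistent

The single ordering Haru < Bram < Tariq < Dev < Quinn < Maya < Lior < Yosef < Cara < Paz satisfies every listed relation, so no contradiction arises.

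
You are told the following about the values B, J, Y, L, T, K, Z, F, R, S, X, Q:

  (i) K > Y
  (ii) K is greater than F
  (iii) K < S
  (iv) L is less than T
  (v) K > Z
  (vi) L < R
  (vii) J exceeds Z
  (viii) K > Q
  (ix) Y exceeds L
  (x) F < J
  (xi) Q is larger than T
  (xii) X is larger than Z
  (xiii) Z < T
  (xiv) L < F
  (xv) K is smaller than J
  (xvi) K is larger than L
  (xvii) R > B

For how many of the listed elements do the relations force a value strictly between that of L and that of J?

5

Chaining upward from L reaches: T, F, Y, Q, K, S, R.
Chaining downward from J reaches: Z, T, F, Y, Q, K.
Strictly between L and J are those in both lists: T, F, Y, Q, K — 5 elements.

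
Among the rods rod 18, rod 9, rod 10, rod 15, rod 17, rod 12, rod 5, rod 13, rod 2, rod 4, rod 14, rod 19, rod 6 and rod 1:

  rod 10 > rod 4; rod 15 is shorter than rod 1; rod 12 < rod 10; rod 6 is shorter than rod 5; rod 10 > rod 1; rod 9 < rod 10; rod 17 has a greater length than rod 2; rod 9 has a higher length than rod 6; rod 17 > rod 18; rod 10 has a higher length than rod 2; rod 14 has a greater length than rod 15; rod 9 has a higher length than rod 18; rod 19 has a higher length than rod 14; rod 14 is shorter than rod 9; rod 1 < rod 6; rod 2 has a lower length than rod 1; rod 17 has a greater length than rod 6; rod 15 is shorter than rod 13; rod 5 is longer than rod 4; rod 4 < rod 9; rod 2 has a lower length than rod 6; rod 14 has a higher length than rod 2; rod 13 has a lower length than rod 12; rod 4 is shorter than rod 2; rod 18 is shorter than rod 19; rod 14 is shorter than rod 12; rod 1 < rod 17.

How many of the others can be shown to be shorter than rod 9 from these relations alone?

7

The elements the relations force below rod 9 are rod 15, rod 4, rod 2, rod 14, rod 18, rod 1, rod 6 — no chain reaches any other.
That is 7.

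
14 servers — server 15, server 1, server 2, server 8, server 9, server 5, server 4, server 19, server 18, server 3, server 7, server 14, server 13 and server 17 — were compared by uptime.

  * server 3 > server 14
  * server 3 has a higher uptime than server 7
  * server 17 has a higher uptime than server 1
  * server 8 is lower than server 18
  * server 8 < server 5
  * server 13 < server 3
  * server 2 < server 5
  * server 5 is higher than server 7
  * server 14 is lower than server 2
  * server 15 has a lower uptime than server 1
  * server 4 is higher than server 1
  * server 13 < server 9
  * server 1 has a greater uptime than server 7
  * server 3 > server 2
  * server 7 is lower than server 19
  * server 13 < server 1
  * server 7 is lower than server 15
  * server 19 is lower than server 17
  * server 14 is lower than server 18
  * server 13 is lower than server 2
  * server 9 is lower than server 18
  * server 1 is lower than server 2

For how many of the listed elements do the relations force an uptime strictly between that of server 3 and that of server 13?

The relations place server 13 below server 3. An element lies strictly between them when it is forced above server 13 and also forced below server 3.
Above server 13: {server 1, server 9, server 2, server 4, server 5, server 17, server 18}. Below server 3: {server 7, server 15, server 14, server 1, server 2}.
Intersection: {server 1, server 2} — 2.

2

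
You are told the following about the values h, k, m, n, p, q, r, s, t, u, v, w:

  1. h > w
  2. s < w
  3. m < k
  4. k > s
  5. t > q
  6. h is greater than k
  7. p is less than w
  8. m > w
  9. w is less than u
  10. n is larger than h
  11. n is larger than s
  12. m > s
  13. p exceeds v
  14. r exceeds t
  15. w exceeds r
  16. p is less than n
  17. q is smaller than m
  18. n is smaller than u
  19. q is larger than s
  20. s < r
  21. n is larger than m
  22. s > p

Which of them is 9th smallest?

Piecing the relations together gives one ordering: v < p < s < q < t < r < w < m < k < h < n < u.
The 9th smallest is k.

k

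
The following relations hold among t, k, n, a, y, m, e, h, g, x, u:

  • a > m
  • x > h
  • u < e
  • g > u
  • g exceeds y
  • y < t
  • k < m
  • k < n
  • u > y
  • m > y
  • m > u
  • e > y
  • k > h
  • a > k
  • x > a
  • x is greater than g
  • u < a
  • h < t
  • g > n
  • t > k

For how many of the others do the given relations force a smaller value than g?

From g the given relations immediately reach y, u, n.
From those, k — 4 in total.
From those, h — 5 in total.
Nothing else is reachable below g; 5 in all.

5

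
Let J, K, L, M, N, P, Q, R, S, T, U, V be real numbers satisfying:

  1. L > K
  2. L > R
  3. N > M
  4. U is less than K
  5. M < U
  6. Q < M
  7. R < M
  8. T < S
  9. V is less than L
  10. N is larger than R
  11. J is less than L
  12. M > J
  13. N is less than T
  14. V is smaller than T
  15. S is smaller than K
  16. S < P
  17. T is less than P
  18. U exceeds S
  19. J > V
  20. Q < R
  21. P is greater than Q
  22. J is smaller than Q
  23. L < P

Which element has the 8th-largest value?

M

Chaining the given pairs: V < J < Q < R < M < N < T < S < U < K < L < P.
Counting 8 from the largest end gives M.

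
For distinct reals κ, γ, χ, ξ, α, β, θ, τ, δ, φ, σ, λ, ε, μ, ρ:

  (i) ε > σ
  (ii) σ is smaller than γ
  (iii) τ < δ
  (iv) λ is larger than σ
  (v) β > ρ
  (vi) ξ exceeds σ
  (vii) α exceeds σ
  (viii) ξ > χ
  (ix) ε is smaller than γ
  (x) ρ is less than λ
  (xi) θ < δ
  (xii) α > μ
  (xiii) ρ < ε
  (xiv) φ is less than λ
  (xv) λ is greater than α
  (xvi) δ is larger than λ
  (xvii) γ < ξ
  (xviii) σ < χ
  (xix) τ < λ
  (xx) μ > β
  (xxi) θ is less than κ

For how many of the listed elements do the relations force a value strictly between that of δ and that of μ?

2

The relations place μ below δ. An element lies strictly between them when it is forced above μ and also forced below δ.
Above μ: {α, λ}. Below δ: {σ, φ, τ, ρ, β, θ, α, λ}.
Intersection: {α, λ} — 2.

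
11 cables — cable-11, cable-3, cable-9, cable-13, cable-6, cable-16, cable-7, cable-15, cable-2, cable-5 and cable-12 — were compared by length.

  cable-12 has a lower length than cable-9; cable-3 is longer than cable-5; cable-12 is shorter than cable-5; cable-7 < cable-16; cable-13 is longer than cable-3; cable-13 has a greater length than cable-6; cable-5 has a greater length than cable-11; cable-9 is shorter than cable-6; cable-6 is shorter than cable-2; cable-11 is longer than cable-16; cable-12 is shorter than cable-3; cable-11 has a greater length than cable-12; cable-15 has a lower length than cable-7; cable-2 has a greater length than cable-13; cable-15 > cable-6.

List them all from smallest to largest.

The consecutive links are each given: cable-12 < cable-9; cable-9 < cable-6; cable-6 < cable-15; cable-15 < cable-7; cable-7 < cable-16; cable-16 < cable-11; cable-11 < cable-5; cable-5 < cable-3; cable-3 < cable-13; cable-13 < cable-2.

cable-12 < cable-9 < cable-6 < cable-15 < cable-7 < cable-16 < cable-11 < cable-5 < cable-3 < cable-13 < cable-2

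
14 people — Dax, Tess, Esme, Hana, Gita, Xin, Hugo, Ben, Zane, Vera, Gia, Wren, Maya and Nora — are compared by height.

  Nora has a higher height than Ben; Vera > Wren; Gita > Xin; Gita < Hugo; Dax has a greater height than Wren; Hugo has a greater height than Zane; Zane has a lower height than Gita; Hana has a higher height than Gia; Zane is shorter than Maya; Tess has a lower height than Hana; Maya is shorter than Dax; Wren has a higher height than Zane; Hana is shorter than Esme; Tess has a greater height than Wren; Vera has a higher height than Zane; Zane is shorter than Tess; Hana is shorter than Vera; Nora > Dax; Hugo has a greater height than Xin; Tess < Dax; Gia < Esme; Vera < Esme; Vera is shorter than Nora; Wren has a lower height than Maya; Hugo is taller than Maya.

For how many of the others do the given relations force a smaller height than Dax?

The elements the relations force below Dax are Zane, Wren, Maya, Tess — no chain reaches any other.
That is 4.

4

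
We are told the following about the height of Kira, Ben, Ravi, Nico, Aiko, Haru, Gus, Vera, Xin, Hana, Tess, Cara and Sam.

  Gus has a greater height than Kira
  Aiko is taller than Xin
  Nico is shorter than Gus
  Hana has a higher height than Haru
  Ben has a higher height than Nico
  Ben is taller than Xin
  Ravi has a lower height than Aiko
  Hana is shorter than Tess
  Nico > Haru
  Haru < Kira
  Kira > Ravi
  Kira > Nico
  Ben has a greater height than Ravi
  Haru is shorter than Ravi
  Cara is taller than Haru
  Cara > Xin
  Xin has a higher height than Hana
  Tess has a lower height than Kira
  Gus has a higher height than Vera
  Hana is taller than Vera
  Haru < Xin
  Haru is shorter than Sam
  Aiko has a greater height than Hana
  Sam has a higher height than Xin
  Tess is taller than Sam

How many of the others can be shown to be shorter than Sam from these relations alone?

4

From Sam the given relations immediately reach Haru, Xin.
From those, Hana — 3 in total.
From those, Vera — 4 in total.
No other element is forced below Sam by the given relations, so the count is 4.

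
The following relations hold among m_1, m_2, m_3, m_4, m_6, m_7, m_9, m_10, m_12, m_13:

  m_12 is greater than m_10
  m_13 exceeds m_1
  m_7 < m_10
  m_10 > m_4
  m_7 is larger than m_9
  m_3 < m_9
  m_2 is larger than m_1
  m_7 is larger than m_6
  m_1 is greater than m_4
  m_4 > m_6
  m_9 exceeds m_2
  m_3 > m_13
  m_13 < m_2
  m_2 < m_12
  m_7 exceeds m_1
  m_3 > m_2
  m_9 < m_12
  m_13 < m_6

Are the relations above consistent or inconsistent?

inconsistent

Chaining the given relations yields m_6 < m_4 < m_1 < m_13, so m_6 < m_13. But one relation states m_13 < m_6. These cannot both hold.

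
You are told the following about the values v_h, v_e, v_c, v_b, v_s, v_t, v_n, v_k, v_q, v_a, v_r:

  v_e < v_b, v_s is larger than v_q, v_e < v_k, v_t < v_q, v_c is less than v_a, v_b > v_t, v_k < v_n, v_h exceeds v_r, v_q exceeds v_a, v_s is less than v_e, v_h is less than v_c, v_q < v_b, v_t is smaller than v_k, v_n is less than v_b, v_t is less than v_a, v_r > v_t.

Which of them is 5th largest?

Chaining the given pairs: v_t < v_r < v_h < v_c < v_a < v_q < v_s < v_e < v_k < v_n < v_b.
Counting 5 from the largest end gives v_s.

v_s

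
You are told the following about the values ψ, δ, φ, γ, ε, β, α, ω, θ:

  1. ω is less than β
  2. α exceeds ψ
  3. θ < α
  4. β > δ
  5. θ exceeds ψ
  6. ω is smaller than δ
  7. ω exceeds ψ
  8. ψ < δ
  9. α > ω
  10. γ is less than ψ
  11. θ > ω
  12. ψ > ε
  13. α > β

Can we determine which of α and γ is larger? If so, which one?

α

Following the relations from γ: γ < ψ < ω < β < α.
So α is larger.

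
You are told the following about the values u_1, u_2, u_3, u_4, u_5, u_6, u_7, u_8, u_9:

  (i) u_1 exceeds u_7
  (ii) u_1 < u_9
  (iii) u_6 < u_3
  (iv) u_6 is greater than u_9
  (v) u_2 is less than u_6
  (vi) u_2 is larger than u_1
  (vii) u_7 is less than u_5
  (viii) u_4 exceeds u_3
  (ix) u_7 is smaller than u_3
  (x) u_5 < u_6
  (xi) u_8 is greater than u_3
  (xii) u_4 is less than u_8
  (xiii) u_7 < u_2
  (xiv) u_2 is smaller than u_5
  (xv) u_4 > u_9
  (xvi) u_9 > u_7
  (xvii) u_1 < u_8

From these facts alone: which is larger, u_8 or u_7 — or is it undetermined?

u_8

u_7 < u_1 and u_1 < u_2 give u_7 < u_2.
Then u_2 < u_5 extends the chain to u_5.
Then u_5 < u_6 extends the chain to u_6.
Then u_6 < u_3 extends the chain to u_3.
With u_3 < u_4: u_7 < u_1 < u_2 < u_5 < u_6 < u_3 < u_4.
Then u_4 < u_8 extends the chain to u_8.
So u_8 is larger.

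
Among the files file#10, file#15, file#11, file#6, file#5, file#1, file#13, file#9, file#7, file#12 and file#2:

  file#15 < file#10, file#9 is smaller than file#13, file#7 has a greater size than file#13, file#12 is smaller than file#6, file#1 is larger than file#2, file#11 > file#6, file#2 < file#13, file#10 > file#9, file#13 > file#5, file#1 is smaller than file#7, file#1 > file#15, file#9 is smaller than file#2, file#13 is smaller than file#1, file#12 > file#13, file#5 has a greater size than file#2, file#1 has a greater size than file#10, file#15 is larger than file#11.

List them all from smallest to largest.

file#9 < file#2 < file#5 < file#13 < file#12 < file#6 < file#11 < file#15 < file#10 < file#1 < file#7

The consecutive links are each given: file#9 < file#2; file#2 < file#5; file#5 < file#13; file#13 < file#12; file#12 < file#6; file#6 < file#11; file#11 < file#15; file#15 < file#10; file#10 < file#1; file#1 < file#7.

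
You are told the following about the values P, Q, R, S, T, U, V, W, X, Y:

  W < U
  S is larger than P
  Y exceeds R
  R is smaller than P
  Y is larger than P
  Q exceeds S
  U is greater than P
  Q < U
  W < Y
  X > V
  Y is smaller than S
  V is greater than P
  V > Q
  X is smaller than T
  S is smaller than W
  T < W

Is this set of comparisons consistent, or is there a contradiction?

We have W < Y stated directly, yet also Y < S < Q < V < X < T < W by chaining the others — so Y < W. Contradiction.

inconsistent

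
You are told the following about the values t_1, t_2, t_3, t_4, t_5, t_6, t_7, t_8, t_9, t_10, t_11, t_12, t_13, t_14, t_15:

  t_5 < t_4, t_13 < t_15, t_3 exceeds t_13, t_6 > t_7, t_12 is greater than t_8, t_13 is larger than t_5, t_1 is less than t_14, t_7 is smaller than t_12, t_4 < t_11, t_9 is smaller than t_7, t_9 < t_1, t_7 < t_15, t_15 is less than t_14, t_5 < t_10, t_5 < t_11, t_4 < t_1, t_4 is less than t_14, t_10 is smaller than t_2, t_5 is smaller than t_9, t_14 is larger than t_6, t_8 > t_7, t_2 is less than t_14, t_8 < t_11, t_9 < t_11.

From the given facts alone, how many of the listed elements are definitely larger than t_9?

8

From t_9 the given relations immediately reach t_7, t_1, t_11.
From those, t_8, t_6, t_12, t_15, t_14 — 8 in total.
No other element is forced above t_9 by the given relations, so the count is 8.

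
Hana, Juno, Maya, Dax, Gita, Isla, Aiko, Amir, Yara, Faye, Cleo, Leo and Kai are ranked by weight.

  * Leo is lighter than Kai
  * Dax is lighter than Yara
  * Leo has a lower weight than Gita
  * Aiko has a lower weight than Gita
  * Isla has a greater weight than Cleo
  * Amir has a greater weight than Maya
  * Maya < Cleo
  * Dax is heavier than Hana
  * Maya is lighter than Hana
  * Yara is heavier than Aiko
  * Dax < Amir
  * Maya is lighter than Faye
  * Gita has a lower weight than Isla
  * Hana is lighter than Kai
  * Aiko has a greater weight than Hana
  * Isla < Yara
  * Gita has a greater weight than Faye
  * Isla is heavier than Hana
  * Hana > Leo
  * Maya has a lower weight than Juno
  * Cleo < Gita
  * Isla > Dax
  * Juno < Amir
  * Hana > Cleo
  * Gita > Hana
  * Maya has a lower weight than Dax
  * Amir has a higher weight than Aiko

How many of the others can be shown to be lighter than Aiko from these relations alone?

4

Directly below Aiko: Hana.
One step further: Maya, Leo, Cleo (4 so far).
Nothing else is reachable below Aiko; 4 in all.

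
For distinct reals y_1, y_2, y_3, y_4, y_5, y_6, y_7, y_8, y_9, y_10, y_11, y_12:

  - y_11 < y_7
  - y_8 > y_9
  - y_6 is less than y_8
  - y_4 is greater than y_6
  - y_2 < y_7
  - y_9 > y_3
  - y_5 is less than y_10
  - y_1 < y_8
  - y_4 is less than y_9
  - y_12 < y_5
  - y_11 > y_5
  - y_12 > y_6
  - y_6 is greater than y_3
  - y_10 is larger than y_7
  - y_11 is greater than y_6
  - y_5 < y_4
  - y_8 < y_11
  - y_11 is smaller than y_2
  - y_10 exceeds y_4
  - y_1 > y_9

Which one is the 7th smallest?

The consecutive relations fix a unique order: y_3 < y_6 < y_12 < y_5 < y_4 < y_9 < y_1 < y_8 < y_11 < y_2 < y_7 < y_10.
The 7th smallest is y_1.

y_1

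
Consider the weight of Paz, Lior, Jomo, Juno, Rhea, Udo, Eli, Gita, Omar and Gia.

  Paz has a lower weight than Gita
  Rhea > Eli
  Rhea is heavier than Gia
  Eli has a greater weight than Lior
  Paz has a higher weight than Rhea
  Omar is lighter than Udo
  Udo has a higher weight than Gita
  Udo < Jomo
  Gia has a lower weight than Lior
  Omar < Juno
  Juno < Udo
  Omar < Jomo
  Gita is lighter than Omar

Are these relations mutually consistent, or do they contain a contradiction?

consistent

The single ordering Gia < Lior < Eli < Rhea < Paz < Gita < Omar < Juno < Udo < Jomo satisfies every listed relation, so no contradiction arises.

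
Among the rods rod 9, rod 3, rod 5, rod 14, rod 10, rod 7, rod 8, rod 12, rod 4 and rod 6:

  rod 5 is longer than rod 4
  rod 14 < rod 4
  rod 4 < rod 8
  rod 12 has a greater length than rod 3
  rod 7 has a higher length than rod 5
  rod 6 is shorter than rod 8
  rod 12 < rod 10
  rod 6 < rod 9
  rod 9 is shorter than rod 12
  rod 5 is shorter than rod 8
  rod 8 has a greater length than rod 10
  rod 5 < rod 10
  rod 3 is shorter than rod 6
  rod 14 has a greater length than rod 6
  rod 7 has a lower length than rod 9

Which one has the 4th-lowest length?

rod 4

Chaining the given pairs: rod 3 < rod 6 < rod 14 < rod 4 < rod 5 < rod 7 < rod 9 < rod 12 < rod 10 < rod 8.
The 4th smallest is rod 4.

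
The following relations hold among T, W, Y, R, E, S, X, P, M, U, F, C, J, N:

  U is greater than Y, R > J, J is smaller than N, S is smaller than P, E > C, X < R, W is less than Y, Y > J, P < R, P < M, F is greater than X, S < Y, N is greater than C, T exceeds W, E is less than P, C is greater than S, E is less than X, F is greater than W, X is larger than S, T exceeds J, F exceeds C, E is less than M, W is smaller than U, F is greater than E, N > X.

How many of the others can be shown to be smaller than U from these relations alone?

4

The elements the relations force below U are J, W, S, Y — no chain reaches any other.
That is 4.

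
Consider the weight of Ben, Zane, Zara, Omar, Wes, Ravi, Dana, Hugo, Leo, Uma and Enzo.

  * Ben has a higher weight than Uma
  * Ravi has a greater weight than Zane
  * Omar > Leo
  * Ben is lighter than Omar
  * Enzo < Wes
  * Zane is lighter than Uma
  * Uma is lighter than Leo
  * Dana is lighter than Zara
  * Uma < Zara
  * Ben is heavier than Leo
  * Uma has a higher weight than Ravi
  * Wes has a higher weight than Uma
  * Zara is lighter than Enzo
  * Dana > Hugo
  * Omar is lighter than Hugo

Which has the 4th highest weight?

Chaining the given pairs: Zane < Ravi < Uma < Leo < Ben < Omar < Hugo < Dana < Zara < Enzo < Wes.
Counting 4 from the largest end gives Dana.

Dana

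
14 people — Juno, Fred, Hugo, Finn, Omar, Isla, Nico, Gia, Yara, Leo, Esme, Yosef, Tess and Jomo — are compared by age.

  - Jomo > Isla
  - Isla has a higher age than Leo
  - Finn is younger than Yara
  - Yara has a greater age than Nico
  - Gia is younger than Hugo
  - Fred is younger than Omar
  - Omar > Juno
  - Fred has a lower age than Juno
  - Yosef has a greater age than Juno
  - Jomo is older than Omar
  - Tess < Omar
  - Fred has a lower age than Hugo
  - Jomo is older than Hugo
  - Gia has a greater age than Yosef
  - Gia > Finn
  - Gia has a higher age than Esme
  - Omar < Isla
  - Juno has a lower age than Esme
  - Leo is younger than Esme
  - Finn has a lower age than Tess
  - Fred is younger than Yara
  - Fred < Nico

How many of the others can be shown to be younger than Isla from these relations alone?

6

From Isla the given relations immediately reach Leo, Omar.
From those, Fred, Juno, Tess — 5 in total.
From those, Finn — 6 in total.
No other element is forced below Isla by the given relations, so the count is 6.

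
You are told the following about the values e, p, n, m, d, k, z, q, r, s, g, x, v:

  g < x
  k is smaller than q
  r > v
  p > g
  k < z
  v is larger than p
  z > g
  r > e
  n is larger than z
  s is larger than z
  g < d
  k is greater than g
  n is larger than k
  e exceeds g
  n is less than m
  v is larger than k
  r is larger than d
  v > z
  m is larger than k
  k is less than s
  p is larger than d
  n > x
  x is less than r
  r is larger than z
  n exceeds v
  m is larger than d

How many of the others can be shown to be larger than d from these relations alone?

5

From d the given relations immediately reach p, r, m.
From those, v — 4 in total.
From those, n — 5 in total.
No other element is forced above d by the given relations, so the count is 5.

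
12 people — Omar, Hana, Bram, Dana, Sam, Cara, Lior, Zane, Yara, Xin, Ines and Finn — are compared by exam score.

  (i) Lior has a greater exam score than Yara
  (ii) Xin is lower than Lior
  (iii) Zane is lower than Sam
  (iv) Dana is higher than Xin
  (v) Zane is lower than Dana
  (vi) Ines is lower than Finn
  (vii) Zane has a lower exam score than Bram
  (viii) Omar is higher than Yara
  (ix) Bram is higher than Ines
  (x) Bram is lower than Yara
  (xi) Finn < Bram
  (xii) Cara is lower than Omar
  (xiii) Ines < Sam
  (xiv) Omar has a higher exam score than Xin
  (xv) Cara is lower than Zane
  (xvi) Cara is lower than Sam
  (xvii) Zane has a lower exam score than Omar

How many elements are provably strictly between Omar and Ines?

Chaining upward from Ines reaches: Finn, Bram, Yara, Lior, Sam.
Chaining downward from Omar reaches: Cara, Zane, Finn, Bram, Xin, Yara.
Strictly between Ines and Omar are those in both lists: Finn, Bram, Yara — 3 elements.

3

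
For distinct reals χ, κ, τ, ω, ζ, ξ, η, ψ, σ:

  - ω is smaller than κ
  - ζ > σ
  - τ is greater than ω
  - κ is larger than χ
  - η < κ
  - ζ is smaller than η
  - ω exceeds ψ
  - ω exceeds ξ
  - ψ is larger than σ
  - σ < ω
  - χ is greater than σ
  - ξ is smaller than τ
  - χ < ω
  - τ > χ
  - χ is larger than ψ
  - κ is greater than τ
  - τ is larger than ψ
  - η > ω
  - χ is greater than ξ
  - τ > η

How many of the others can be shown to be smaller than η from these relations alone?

Directly below η: ζ, ω.
One step further: ξ, σ, ψ, χ (6 so far).
Nothing else is reachable below η; 6 in all.

6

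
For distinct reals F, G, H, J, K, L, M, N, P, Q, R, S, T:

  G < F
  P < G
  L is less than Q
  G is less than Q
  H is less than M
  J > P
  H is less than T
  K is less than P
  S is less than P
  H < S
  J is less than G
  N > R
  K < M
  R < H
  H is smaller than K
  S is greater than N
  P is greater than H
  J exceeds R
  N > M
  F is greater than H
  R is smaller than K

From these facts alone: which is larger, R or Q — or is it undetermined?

R < H < K < M < N < S < P < J < G < Q, by transitivity through H, K, M, N, S, P, J, G.
So Q is larger.

Q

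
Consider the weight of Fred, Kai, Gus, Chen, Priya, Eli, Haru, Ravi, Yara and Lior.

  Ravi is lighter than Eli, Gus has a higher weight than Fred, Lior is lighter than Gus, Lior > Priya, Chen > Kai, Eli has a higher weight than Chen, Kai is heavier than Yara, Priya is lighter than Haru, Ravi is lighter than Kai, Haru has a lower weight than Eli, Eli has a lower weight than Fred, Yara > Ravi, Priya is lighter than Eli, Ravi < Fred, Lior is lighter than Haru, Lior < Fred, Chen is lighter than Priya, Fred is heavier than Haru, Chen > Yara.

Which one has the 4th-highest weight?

The consecutive relations fix a unique order: Ravi < Yara < Kai < Chen < Priya < Lior < Haru < Eli < Fred < Gus.
Counting 4 from the largest end gives Haru.

Haru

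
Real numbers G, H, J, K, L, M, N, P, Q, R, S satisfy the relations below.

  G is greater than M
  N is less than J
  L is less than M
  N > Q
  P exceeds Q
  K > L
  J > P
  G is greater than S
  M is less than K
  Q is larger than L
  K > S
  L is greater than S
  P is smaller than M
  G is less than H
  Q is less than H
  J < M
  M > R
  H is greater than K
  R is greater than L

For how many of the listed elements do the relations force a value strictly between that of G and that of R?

Chaining upward from R reaches: M, K, H.
Chaining downward from G reaches: S, L, Q, P, N, J, M.
Strictly between R and G are those in both lists: M — 1 element.

1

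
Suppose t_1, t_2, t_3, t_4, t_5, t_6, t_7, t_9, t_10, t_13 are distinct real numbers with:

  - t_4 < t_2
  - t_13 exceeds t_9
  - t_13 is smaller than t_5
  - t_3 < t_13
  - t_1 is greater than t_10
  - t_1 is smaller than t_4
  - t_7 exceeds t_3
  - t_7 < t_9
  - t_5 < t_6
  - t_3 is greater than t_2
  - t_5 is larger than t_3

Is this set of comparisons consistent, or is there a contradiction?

consistent

The single ordering t_10 < t_1 < t_4 < t_2 < t_3 < t_7 < t_9 < t_13 < t_5 < t_6 satisfies every listed relation, so no contradiction arises.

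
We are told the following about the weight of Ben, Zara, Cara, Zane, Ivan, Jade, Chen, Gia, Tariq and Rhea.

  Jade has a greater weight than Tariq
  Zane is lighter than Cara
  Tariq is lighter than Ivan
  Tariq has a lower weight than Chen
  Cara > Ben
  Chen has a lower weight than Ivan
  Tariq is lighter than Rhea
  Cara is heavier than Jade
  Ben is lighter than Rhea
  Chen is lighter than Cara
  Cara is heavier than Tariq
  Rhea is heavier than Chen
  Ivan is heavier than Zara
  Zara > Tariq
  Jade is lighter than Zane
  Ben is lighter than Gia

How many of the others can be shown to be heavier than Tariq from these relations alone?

The elements the relations force above Tariq are Jade, Zane, Zara, Chen, Ivan, Rhea, Cara — no chain reaches any other.
That is 7.

7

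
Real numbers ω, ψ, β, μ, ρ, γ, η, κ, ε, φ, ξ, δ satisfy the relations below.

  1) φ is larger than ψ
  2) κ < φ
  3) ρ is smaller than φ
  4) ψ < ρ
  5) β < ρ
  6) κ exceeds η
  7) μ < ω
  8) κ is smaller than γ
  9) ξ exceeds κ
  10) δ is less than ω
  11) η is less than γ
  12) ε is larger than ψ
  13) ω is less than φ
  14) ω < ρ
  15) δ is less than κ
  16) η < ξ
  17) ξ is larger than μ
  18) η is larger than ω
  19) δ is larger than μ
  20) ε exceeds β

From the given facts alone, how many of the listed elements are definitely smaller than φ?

8

Directly below φ: ψ, ω, κ, ρ.
One step further: μ, δ, η, β (8 so far).
Nothing else is reachable below φ; 8 in all.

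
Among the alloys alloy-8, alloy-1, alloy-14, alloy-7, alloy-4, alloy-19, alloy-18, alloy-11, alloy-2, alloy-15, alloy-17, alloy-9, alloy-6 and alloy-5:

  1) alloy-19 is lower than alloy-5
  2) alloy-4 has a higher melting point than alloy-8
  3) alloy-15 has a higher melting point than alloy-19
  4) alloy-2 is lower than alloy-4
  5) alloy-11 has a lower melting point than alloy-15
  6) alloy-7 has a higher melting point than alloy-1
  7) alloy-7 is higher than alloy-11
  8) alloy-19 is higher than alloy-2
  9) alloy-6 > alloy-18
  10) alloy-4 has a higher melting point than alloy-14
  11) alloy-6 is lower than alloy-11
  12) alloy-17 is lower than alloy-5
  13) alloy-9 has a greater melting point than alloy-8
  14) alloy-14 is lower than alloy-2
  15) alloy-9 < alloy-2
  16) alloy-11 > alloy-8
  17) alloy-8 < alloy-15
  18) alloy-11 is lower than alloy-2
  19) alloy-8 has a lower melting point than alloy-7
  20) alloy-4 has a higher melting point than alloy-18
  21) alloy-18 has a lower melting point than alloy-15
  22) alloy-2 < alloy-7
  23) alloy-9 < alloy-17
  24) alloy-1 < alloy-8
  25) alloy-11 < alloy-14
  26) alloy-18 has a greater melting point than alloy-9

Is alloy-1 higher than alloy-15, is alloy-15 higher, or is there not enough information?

alloy-15

Link the given pairs in sequence: alloy-1 < alloy-8; alloy-8 < alloy-9; alloy-9 < alloy-18; alloy-18 < alloy-6; alloy-6 < alloy-11; alloy-11 < alloy-14; alloy-14 < alloy-2; alloy-2 < alloy-19; alloy-19 < alloy-15.
Chaining these gives alloy-1 < alloy-8 < alloy-9 < alloy-18 < alloy-6 < alloy-11 < alloy-14 < alloy-2 < alloy-19 < alloy-15.
So alloy-15 is higher.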